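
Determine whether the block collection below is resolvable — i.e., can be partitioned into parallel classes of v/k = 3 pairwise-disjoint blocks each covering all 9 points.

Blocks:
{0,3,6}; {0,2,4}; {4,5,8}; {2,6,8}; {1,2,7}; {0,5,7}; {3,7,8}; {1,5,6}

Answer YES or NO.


v = 9, block size k = 3, number of blocks = 8.
For resolvability, blocks must partition into parallel classes of size v/k = 3.
Total blocks must therefore be a multiple of 3: 8 = 3·2 + 2 ⇒ not divisible ✗.
Resolvable? NO.

NO


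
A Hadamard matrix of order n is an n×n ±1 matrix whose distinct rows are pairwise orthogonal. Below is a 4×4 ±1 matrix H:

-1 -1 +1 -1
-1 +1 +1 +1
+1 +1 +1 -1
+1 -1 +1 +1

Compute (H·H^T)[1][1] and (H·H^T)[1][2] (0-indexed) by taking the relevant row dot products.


Row 1 of H: [-1, 1, 1, 1].
Row 2 of H: [1, 1, 1, -1].
(H·H^T)[1][1] = Σ_j H[1][j]·H[1][j] = (-1)² + (1)² + (1)² + (1)² = 1 + 1 + 1 + 1 = 4.
(H·H^T)[1][2] = Σ_j H[1][j]·H[2][j] = (-1)·(1) + (1)·(1) + (1)·(1) + (1)·(-1) = -1 + 1 + 1 + -1 = 0.
So rows 1 and 2 are orthogonal; the diagonal entry equals n = 4.

(1,1) entry = 4; (1,2) entry = 0.


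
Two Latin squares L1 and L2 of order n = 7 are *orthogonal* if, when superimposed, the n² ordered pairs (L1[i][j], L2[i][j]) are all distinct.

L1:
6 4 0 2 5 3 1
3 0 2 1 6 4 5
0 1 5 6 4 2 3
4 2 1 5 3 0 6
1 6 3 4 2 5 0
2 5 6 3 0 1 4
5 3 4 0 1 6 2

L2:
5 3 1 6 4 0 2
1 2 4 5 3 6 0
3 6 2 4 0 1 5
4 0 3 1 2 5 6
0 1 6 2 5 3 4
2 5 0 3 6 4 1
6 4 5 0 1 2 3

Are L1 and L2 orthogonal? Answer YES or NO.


Form the n² = 49 superimposed pairs (L1[i][j], L2[i][j]), row by row (rows and columns indexed from 0):
row 0: (6,5) (4,3) (0,1) (2,6) (5,4) (3,0) (1,2)
row 1: (3,1) (0,2) (2,4) (1,5) (6,3) (4,6) (5,0)
row 2: (0,3) (1,6) (5,2) (6,4) (4,0) (2,1) (3,5)
row 3: (4,4) (2,0) (1,3) (5,1) (3,2) (0,5) (6,6)
row 4: (1,0) (6,1) (3,6) (4,2) (2,5) (5,3) (0,4)
row 5: (2,2) (5,5) (6,0) (3,3) (0,6) (1,4) (4,1)
row 6: (5,6) (3,4) (4,5) (0,0) (1,1) (6,2) (2,3)
Orthogonality requires all 49 pairs distinct.
Check by first coordinate: for each symbol s of L1, list the L2 entries in the n cells where L1 = s; they must all differ.
  L1 = 0: L2 entries (in reading order) 1, 2, 3, 5, 4, 6, 0 — all 7 distinct ✓
  L1 = 1: L2 entries (in reading order) 2, 5, 6, 3, 0, 4, 1 — all 7 distinct ✓
  L1 = 2: L2 entries (in reading order) 6, 4, 1, 0, 5, 2, 3 — all 7 distinct ✓
  L1 = 3: L2 entries (in reading order) 0, 1, 5, 2, 6, 3, 4 — all 7 distinct ✓
  L1 = 4: L2 entries (in reading order) 3, 6, 0, 4, 2, 1, 5 — all 7 distinct ✓
  L1 = 5: L2 entries (in reading order) 4, 0, 2, 1, 3, 5, 6 — all 7 distinct ✓
  L1 = 6: L2 entries (in reading order) 5, 3, 4, 6, 1, 0, 2 — all 7 distinct ✓
Every symbol of L1 meets every symbol of L2 exactly once, so all 49 pairs are distinct (49 of 49).
Conclusion: YES.

YES


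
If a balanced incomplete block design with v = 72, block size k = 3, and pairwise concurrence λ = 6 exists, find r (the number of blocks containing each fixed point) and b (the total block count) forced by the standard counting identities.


Any 2-(v, k, λ) BIBD satisfies two necessary conditions:
  (i)  Each point sits in r blocks, and counting incidences through any fixed point gives r(k − 1) = λ(v − 1), so r = λ(v − 1)/(k − 1).
  (ii) Total incidences bk = vr, so b = vr/k.
Step 1: r = λ(v − 1)/(k − 1) = 6·(72 − 1)/(3 − 1) = 6·71/2 = 426/2 = 213.
Step 2: b = vr/k = 72·213/3 = 15336/3 = 5112.
Check integrality: r = 213 ∈ Z ✓, b = 5112 ∈ Z ✓.
(These identities are necessary conditions: they determine r and b for any design with these parameters, but do not by themselves prove that one exists.)

r = 213, b = 5112.


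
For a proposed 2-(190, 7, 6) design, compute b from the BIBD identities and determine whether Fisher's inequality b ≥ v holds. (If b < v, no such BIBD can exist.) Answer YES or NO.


r = λ(v − 1)/(k − 1) = 6·189/6 = 189.
b = vr/k = 190·189/7 = 5130.
Fisher's inequality: b ≥ v ⇔ 5130 ≥ 190? YES.

YES


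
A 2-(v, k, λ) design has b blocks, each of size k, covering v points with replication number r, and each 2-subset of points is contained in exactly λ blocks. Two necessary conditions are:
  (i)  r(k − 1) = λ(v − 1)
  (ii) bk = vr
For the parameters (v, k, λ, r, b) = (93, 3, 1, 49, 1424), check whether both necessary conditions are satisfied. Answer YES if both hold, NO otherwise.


Condition (i): r(k − 1) = 49·2 = 98; λ(v − 1) = 1·92 = 92. Match? NO.
Condition (ii): bk = 1424·3 = 4272; vr = 93·49 = 4557. Match? NO.
Both conditions hold? NO.

NO


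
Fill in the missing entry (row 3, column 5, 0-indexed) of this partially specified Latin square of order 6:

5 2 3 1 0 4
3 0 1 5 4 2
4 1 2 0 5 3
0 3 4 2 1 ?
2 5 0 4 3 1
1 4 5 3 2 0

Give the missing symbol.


Row 3 contains symbols [0, 1, 2, 3, 4] — missing [5].
Column 5 contains symbols [0, 1, 2, 3, 4] — missing [5].
The missing symbol must appear in both missing sets; intersection = [5].
Therefore the hidden value is 5.

Missing value = 5.


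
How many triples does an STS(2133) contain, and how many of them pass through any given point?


An STS(v) is a 2-(v, 3, 1) BIBD: block size k = 3, λ = 1.
Replication: r(k − 1) = λ(v − 1) ⇒ r·2 = 2133 − 1 = 2132 ⇒ r = 1066.
Block count: b = v(v − 1)/6 = 2133·2132/6 = 4547556/6 = 757926.
(Check via bk = vr: 757926·3 = 2273778 = 2133·1066 = 2273778 ✓.)

r = 1066, b = 757926.


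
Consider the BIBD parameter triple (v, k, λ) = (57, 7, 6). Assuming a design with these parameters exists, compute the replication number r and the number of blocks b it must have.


Any 2-(v, k, λ) BIBD satisfies two necessary conditions:
  (i)  Each point sits in r blocks, and counting incidences through any fixed point gives r(k − 1) = λ(v − 1), so r = λ(v − 1)/(k − 1).
  (ii) Total incidences bk = vr, so b = vr/k.
Step 1: r = λ(v − 1)/(k − 1) = 6·(57 − 1)/(7 − 1) = 6·56/6 = 336/6 = 56.
Step 2: b = vr/k = 57·56/7 = 3192/7 = 456.
Check integrality: r = 56 ∈ Z ✓, b = 456 ∈ Z ✓.
(These identities are necessary conditions: they determine r and b for any design with these parameters, but do not by themselves prove that one exists.)

r = 56, b = 456.


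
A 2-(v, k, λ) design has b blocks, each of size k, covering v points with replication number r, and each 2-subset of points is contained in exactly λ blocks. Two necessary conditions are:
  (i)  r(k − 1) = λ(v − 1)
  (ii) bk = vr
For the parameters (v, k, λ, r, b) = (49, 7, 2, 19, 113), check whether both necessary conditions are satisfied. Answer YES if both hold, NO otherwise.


Condition (i): r(k − 1) = 19·6 = 114; λ(v − 1) = 2·48 = 96. Match? NO.
Condition (ii): bk = 113·7 = 791; vr = 49·19 = 931. Match? NO.
Both conditions hold? NO.

NO


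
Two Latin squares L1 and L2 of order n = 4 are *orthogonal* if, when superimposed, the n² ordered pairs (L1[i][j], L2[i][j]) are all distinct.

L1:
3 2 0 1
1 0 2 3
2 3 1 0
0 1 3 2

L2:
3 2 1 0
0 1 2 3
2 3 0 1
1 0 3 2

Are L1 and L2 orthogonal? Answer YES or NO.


Form the n² = 16 superimposed pairs (L1[i][j], L2[i][j]), row by row (rows and columns indexed from 0):
row 0: (3,3) (2,2) (0,1) (1,0)
row 1: (1,0) (0,1) (2,2) (3,3)
row 2: (2,2) (3,3) (1,0) (0,1)
row 3: (0,1) (1,0) (3,3) (2,2)
Orthogonality requires all 16 pairs distinct.
But the pair (1,0) repeats: cell (0,3) has L1 = 1, L2 = 0, and cell (1,0) has L1 = 1, L2 = 0.
A repeated pair means some other pair never occurs (only 4 distinct pairs out of 16), so the squares are not orthogonal.
Conclusion: NO.

NO


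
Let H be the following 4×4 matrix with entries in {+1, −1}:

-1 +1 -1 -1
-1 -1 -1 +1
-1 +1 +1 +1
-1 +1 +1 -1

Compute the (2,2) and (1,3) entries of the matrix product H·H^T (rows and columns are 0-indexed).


Row 1 of H: [-1, -1, -1, 1].
Row 2 of H: [-1, 1, 1, 1].
Row 3 of H: [-1, 1, 1, -1].
(H·H^T)[2][2] = Σ_j H[2][j]·H[2][j] = (-1)² + (1)² + (1)² + (1)² = 1 + 1 + 1 + 1 = 4.
(H·H^T)[1][3] = Σ_j H[1][j]·H[3][j] = (-1)·(-1) + (-1)·(1) + (-1)·(1) + (1)·(-1) = 1 + -1 + -1 + -1 = -2.
Rows 1 and 3 are not orthogonal (dot product = -2 ≠ 0), so H is not a Hadamard matrix.

(2,2) entry = 4; (1,3) entry = -2.


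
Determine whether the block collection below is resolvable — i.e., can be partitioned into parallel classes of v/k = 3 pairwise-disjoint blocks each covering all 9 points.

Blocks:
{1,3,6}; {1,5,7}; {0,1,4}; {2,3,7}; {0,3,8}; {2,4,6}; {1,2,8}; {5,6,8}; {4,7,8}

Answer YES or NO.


v = 9, block size k = 3, number of blocks = 9.
For resolvability, blocks must partition into parallel classes of size v/k = 3.
Total blocks must therefore be a multiple of 3: 9 = 3·3 + 0 ⇒ divisible ✓.
Consider block {1,3,6}. The only other block(s) in the collection disjoint from it are {4,7,8} — just 1 block(s). Any parallel class containing {1,3,6} would need 2 other blocks each disjoint from it, so no parallel class of size 3 can contain {1,3,6}.
Since every block must belong to some parallel class in a resolution, the collection cannot be partitioned into parallel classes.
Resolvable? NO.

NO


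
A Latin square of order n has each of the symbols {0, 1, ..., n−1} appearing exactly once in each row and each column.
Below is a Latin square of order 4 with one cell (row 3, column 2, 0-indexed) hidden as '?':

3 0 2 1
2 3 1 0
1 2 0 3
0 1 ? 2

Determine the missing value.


Row 3 contains symbols [0, 1, 2] — missing [3].
Column 2 contains symbols [0, 1, 2] — missing [3].
The missing symbol must appear in both missing sets; intersection = [3].
Therefore the hidden value is 3.

Missing value = 3.


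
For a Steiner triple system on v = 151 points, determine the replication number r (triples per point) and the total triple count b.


An STS(v) is a 2-(v, 3, 1) BIBD: block size k = 3, λ = 1.
Replication: r(k − 1) = λ(v − 1) ⇒ r·2 = 151 − 1 = 150 ⇒ r = 75.
Block count: b = v(v − 1)/6 = 151·150/6 = 22650/6 = 3775.
(Check via bk = vr: 3775·3 = 11325 = 151·75 = 11325 ✓.)

r = 75, b = 3775.


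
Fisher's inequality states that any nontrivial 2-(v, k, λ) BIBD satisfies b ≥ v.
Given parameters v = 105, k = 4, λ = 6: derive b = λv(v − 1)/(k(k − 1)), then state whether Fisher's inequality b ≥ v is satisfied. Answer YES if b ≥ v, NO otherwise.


r = λ(v − 1)/(k − 1) = 6·104/3 = 208.
b = vr/k = 105·208/4 = 5460.
Fisher's inequality: b ≥ v ⇔ 5460 ≥ 105? YES.

YES


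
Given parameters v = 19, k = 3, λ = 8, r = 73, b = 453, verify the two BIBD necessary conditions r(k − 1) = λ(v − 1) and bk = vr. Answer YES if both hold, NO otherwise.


Condition (i): r(k − 1) = 73·2 = 146; λ(v − 1) = 8·18 = 144. Match? NO.
Condition (ii): bk = 453·3 = 1359; vr = 19·73 = 1387. Match? NO.
Both conditions hold? NO.

NO


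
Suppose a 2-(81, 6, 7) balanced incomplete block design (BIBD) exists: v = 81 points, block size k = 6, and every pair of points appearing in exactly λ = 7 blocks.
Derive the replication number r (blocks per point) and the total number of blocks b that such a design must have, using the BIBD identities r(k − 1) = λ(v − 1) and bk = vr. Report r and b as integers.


Any 2-(v, k, λ) BIBD satisfies two necessary conditions:
  (i)  Each point sits in r blocks, and counting incidences through any fixed point gives r(k − 1) = λ(v − 1), so r = λ(v − 1)/(k − 1).
  (ii) Total incidences bk = vr, so b = vr/k.
Step 1: r = λ(v − 1)/(k − 1) = 7·(81 − 1)/(6 − 1) = 7·80/5 = 560/5 = 112.
Step 2: b = vr/k = 81·112/6 = 9072/6 = 1512.
Check integrality: r = 112 ∈ Z ✓, b = 1512 ∈ Z ✓.
(These identities are necessary conditions: they determine r and b for any design with these parameters, but do not by themselves prove that one exists.)

r = 112, b = 1512.


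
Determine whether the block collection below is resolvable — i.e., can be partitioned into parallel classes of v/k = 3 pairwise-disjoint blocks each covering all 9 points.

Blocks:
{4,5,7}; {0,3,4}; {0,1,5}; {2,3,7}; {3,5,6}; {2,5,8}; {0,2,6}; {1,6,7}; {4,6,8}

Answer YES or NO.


v = 9, block size k = 3, number of blocks = 9.
For resolvability, blocks must partition into parallel classes of size v/k = 3.
Total blocks must therefore be a multiple of 3: 9 = 3·3 + 0 ⇒ divisible ✓.
Consider block {4,5,7}. The only other block(s) in the collection disjoint from it are {0,2,6} — just 1 block(s). Any parallel class containing {4,5,7} would need 2 other blocks each disjoint from it, so no parallel class of size 3 can contain {4,5,7}.
Since every block must belong to some parallel class in a resolution, the collection cannot be partitioned into parallel classes.
Resolvable? NO.

NO


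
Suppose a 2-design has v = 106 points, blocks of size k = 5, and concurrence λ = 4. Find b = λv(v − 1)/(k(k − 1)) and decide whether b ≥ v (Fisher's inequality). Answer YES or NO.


b = λv(v − 1)/(k(k − 1)) = 4·106·105/(5·4) = 44520/20 = 2226.
Compare with v = 106: b ≥ v, so Fisher's inequality holds.

YES


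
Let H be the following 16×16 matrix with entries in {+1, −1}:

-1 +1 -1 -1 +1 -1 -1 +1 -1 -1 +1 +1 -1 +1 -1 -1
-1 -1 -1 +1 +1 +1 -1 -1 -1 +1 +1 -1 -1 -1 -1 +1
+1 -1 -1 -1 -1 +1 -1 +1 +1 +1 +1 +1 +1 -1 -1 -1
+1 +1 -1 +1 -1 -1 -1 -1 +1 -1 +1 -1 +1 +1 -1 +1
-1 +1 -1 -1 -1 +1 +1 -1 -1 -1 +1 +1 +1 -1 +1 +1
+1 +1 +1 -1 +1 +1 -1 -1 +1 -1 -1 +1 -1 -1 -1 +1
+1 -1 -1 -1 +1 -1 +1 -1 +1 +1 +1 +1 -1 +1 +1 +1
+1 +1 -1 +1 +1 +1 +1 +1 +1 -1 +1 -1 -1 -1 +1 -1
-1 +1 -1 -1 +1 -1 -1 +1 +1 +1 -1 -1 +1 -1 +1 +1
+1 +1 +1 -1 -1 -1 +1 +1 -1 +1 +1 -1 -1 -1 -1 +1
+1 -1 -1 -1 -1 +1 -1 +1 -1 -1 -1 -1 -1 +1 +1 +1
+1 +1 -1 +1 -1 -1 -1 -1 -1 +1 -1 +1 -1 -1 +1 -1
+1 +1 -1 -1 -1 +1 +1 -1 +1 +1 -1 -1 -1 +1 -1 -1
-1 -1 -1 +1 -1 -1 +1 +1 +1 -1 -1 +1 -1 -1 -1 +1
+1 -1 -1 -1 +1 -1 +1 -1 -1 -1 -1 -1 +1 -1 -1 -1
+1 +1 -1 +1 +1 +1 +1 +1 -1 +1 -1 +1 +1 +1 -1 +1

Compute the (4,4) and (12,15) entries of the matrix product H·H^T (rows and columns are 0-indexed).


Row 4 of H: [-1, 1, -1, -1, -1, 1, 1, -1, -1, -1, 1, 1, 1, -1, 1, 1].
Row 12 of H: [1, 1, -1, -1, -1, 1, 1, -1, 1, 1, -1, -1, -1, 1, -1, -1].
Row 15 of H: [1, 1, -1, 1, 1, 1, 1, 1, -1, 1, -1, 1, 1, 1, -1, 1].
(H·H^T)[4][4] = Σ_j H[4][j]·H[4][j] = (-1)² + (1)² + (-1)² + (-1)² + (-1)² + (1)² + (1)² + (-1)² + (-1)² + (-1)² + (1)² + (1)² + (1)² + (-1)² + (1)² + (1)² = 1 + 1 + 1 + 1 + 1 + 1 + 1 + 1 + 1 + 1 + 1 + 1 + 1 + 1 + 1 + 1 = 16.
(H·H^T)[12][15] = Σ_j H[12][j]·H[15][j] = (1)·(1) + (1)·(1) + (-1)·(-1) + (-1)·(1) + (-1)·(1) + (1)·(1) + (1)·(1) + (-1)·(1) + (1)·(-1) + (1)·(1) + (-1)·(-1) + (-1)·(1) + (-1)·(1) + (1)·(1) + (-1)·(-1) + (-1)·(1) = 1 + 1 + 1 + -1 + -1 + 1 + 1 + -1 + -1 + 1 + 1 + -1 + -1 + 1 + 1 + -1 = 2.
Rows 12 and 15 are not orthogonal (dot product = 2 ≠ 0), so H is not a Hadamard matrix.

(4,4) entry = 16; (12,15) entry = 2.


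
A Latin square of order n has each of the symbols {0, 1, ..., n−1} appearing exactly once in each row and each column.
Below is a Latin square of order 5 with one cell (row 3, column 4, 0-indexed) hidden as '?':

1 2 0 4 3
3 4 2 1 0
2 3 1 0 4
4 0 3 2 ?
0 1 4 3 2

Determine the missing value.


Row 3 contains symbols [0, 2, 3, 4] — missing [1].
Column 4 contains symbols [0, 2, 3, 4] — missing [1].
The missing symbol must appear in both missing sets; intersection = [1].
Therefore the hidden value is 1.

Missing value = 1.


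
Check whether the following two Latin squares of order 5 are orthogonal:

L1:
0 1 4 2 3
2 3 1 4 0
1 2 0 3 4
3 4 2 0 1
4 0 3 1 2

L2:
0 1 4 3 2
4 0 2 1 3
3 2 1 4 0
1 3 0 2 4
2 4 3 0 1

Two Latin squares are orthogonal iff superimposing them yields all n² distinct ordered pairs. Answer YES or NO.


Form the n² = 25 superimposed pairs (L1[i][j], L2[i][j]), row by row (rows and columns indexed from 0):
row 0: (0,0) (1,1) (4,4) (2,3) (3,2)
row 1: (2,4) (3,0) (1,2) (4,1) (0,3)
row 2: (1,3) (2,2) (0,1) (3,4) (4,0)
row 3: (3,1) (4,3) (2,0) (0,2) (1,4)
row 4: (4,2) (0,4) (3,3) (1,0) (2,1)
Orthogonality requires all 25 pairs distinct.
Check by first coordinate: for each symbol s of L1, list the L2 entries in the n cells where L1 = s; they must all differ.
  L1 = 0: L2 entries (in reading order) 0, 3, 1, 2, 4 — all 5 distinct ✓
  L1 = 1: L2 entries (in reading order) 1, 2, 3, 4, 0 — all 5 distinct ✓
  L1 = 2: L2 entries (in reading order) 3, 4, 2, 0, 1 — all 5 distinct ✓
  L1 = 3: L2 entries (in reading order) 2, 0, 4, 1, 3 — all 5 distinct ✓
  L1 = 4: L2 entries (in reading order) 4, 1, 0, 3, 2 — all 5 distinct ✓
Every symbol of L1 meets every symbol of L2 exactly once, so all 25 pairs are distinct (25 of 25).
Conclusion: YES.

YES


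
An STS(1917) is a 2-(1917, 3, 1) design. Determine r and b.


An STS(v) is a 2-(v, 3, 1) BIBD: block size k = 3, λ = 1.
Replication: r(k − 1) = λ(v − 1) ⇒ r·2 = 1917 − 1 = 1916 ⇒ r = 958.
Block count: b = v(v − 1)/6 = 1917·1916/6 = 3672972/6 = 612162.
(Check via bk = vr: 612162·3 = 1836486 = 1917·958 = 1836486 ✓.)

r = 958, b = 612162.


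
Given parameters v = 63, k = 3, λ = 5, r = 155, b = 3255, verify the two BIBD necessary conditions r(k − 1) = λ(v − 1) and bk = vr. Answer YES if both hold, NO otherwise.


Condition (i): r(k − 1) = 155·2 = 310; λ(v − 1) = 5·62 = 310. Match? YES.
Condition (ii): bk = 3255·3 = 9765; vr = 63·155 = 9765. Match? YES.
Both conditions hold? YES.

YES


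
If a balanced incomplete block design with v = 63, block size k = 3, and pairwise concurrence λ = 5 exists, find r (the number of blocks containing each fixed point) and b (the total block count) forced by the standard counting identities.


Any 2-(v, k, λ) BIBD satisfies two necessary conditions:
  (i)  Each point sits in r blocks, and counting incidences through any fixed point gives r(k − 1) = λ(v − 1), so r = λ(v − 1)/(k − 1).
  (ii) Total incidences bk = vr, so b = vr/k.
Step 1: r = λ(v − 1)/(k − 1) = 5·(63 − 1)/(3 − 1) = 5·62/2 = 310/2 = 155.
Step 2: b = vr/k = 63·155/3 = 9765/3 = 3255.
Check integrality: r = 155 ∈ Z ✓, b = 3255 ∈ Z ✓.
(These identities are necessary conditions: they determine r and b for any design with these parameters, but do not by themselves prove that one exists.)

r = 155, b = 3255.


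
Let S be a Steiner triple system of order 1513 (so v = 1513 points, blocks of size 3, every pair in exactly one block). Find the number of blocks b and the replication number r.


An STS(v) is a 2-(v, 3, 1) BIBD: block size k = 3, λ = 1.
Replication: r(k − 1) = λ(v − 1) ⇒ r·2 = 1513 − 1 = 1512 ⇒ r = 756.
Block count: bk = vr ⇒ b·3 = 1513·756 = 1143828 ⇒ b = 381276.
(Check via b = v(v − 1)/6 = 1513·1512/6 = 2287656/6 = 381276.)

r = 756, b = 381276.


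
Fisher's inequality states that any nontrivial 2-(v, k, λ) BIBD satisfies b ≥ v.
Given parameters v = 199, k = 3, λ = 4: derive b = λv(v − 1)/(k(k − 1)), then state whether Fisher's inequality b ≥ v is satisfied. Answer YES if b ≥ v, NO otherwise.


r = λ(v − 1)/(k − 1) = 4·198/2 = 396.
b = vr/k = 199·396/3 = 26268.
Fisher's inequality: b ≥ v ⇔ 26268 ≥ 199? YES.

YES


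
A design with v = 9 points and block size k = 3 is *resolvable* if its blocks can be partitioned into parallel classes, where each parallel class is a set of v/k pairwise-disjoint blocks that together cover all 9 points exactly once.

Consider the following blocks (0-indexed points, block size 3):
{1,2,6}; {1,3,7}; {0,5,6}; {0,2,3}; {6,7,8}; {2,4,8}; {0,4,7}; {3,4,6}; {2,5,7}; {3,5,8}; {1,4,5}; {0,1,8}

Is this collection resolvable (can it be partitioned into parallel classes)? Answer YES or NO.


v = 9, block size k = 3, number of blocks = 12.
For resolvability, blocks must partition into parallel classes of size v/k = 3.
Total blocks must therefore be a multiple of 3: 12 = 3·4 + 0 ⇒ divisible ✓.
Greedy packing gives 4 candidate class(es). Each should be a full parallel class (size 3, covers all 9 points).
  Class 1 (3 blocks): {1,2,6}; {0,4,7}; {3,5,8}. Points covered: [0, 1, 2, 3, 4, 5, 6, 7, 8].
  Class 2 (3 blocks): {1,3,7}; {0,5,6}; {2,4,8}. Points covered: [0, 1, 2, 3, 4, 5, 6, 7, 8].
  Class 3 (3 blocks): {0,2,3}; {6,7,8}; {1,4,5}. Points covered: [0, 1, 2, 3, 4, 5, 6, 7, 8].
  Class 4 (3 blocks): {3,4,6}; {2,5,7}; {0,1,8}. Points covered: [0, 1, 2, 3, 4, 5, 6, 7, 8].
All classes full (size 3)? YES. All classes cover every point? YES.
Resolvable? YES.

YES


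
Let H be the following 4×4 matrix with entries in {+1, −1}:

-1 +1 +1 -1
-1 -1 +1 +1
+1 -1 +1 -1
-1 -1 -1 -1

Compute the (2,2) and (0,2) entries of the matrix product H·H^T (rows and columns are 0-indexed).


Row 0 of H: [-1, 1, 1, -1].
Row 2 of H: [1, -1, 1, -1].
(H·H^T)[2][2] = Σ_j H[2][j]·H[2][j] = (1)² + (-1)² + (1)² + (-1)² = 1 + 1 + 1 + 1 = 4.
(H·H^T)[0][2] = Σ_j H[0][j]·H[2][j] = (-1)·(1) + (1)·(-1) + (1)·(1) + (-1)·(-1) = -1 + -1 + 1 + 1 = 0.
So rows 0 and 2 are orthogonal; the diagonal entry equals n = 4.

(2,2) entry = 4; (0,2) entry = 0.


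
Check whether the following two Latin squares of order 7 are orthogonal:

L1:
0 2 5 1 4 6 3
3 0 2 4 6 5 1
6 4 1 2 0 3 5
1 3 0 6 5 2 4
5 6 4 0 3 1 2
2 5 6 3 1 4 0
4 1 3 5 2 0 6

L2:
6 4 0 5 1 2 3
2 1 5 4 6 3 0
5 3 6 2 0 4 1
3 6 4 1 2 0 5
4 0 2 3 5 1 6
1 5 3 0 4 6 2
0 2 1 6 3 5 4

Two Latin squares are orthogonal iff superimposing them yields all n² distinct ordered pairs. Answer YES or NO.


Form the n² = 49 superimposed pairs (L1[i][j], L2[i][j]), row by row (rows and columns indexed from 0):
row 0: (0,6) (2,4) (5,0) (1,5) (4,1) (6,2) (3,3)
row 1: (3,2) (0,1) (2,5) (4,4) (6,6) (5,3) (1,0)
row 2: (6,5) (4,3) (1,6) (2,2) (0,0) (3,4) (5,1)
row 3: (1,3) (3,6) (0,4) (6,1) (5,2) (2,0) (4,5)
row 4: (5,4) (6,0) (4,2) (0,3) (3,5) (1,1) (2,6)
row 5: (2,1) (5,5) (6,3) (3,0) (1,4) (4,6) (0,2)
row 6: (4,0) (1,2) (3,1) (5,6) (2,3) (0,5) (6,4)
Orthogonality requires all 49 pairs distinct.
Check by first coordinate: for each symbol s of L1, list the L2 entries in the n cells where L1 = s; they must all differ.
  L1 = 0: L2 entries (in reading order) 6, 1, 0, 4, 3, 2, 5 — all 7 distinct ✓
  L1 = 1: L2 entries (in reading order) 5, 0, 6, 3, 1, 4, 2 — all 7 distinct ✓
  L1 = 2: L2 entries (in reading order) 4, 5, 2, 0, 6, 1, 3 — all 7 distinct ✓
  L1 = 3: L2 entries (in reading order) 3, 2, 4, 6, 5, 0, 1 — all 7 distinct ✓
  L1 = 4: L2 entries (in reading order) 1, 4, 3, 5, 2, 6, 0 — all 7 distinct ✓
  L1 = 5: L2 entries (in reading order) 0, 3, 1, 2, 4, 5, 6 — all 7 distinct ✓
  L1 = 6: L2 entries (in reading order) 2, 6, 5, 1, 0, 3, 4 — all 7 distinct ✓
Every symbol of L1 meets every symbol of L2 exactly once, so all 49 pairs are distinct (49 of 49).
Conclusion: YES.

YES


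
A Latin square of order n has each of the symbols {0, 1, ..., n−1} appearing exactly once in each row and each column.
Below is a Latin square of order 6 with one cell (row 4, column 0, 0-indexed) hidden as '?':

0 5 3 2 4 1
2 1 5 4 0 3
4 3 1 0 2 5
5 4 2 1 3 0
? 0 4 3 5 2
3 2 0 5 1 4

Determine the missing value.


Row 4 contains symbols [0, 2, 3, 4, 5] — missing [1].
Column 0 contains symbols [0, 2, 3, 4, 5] — missing [1].
The missing symbol must appear in both missing sets; intersection = [1].
Therefore the hidden value is 1.

Missing value = 1.


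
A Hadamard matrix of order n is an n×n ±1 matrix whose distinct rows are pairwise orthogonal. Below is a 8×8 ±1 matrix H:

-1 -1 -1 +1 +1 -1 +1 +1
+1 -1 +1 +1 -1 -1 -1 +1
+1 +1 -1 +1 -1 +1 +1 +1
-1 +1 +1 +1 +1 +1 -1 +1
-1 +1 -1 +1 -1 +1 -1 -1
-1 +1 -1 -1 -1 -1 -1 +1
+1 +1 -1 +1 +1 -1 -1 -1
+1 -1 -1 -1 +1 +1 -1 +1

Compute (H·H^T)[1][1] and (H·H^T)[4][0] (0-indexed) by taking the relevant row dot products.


Row 0 of H: [-1, -1, -1, 1, 1, -1, 1, 1].
Row 1 of H: [1, -1, 1, 1, -1, -1, -1, 1].
Row 4 of H: [-1, 1, -1, 1, -1, 1, -1, -1].
(H·H^T)[1][1] = Σ_j H[1][j]·H[1][j] = (1)² + (-1)² + (1)² + (1)² + (-1)² + (-1)² + (-1)² + (1)² = 1 + 1 + 1 + 1 + 1 + 1 + 1 + 1 = 8.
(H·H^T)[4][0] = Σ_j H[4][j]·H[0][j] = (-1)·(-1) + (1)·(-1) + (-1)·(-1) + (1)·(1) + (-1)·(1) + (1)·(-1) + (-1)·(1) + (-1)·(1) = 1 + -1 + 1 + 1 + -1 + -1 + -1 + -1 = -2.
Rows 4 and 0 are not orthogonal (dot product = -2 ≠ 0), so H is not a Hadamard matrix.

(1,1) entry = 8; (4,0) entry = -2.


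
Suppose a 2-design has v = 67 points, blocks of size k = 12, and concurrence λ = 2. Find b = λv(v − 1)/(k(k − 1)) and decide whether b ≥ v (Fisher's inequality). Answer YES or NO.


r = λ(v − 1)/(k − 1) = 2·66/11 = 12.
b = vr/k = 67·12/12 = 67.
Fisher's inequality: b ≥ v ⇔ 67 ≥ 67? YES.

YES


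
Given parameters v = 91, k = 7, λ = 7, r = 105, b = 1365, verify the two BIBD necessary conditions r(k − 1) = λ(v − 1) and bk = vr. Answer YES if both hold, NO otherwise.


Condition (i): r(k − 1) = 105·6 = 630; λ(v − 1) = 7·90 = 630. Match? YES.
Condition (ii): bk = 1365·7 = 9555; vr = 91·105 = 9555. Match? YES.
Both conditions hold? YES.

YES


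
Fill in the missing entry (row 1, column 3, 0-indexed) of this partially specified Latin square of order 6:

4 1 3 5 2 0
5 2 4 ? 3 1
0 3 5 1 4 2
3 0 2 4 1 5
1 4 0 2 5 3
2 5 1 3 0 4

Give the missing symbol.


Row 1 contains symbols [1, 2, 3, 4, 5] — missing [0].
Column 3 contains symbols [1, 2, 3, 4, 5] — missing [0].
The missing symbol must appear in both missing sets; intersection = [0].
Therefore the hidden value is 0.

Missing value = 0.


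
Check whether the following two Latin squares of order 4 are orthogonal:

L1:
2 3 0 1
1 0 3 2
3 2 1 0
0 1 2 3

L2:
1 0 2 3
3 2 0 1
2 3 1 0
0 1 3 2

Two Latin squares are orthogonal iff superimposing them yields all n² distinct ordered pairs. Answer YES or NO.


Form the n² = 16 superimposed pairs (L1[i][j], L2[i][j]), row by row (rows and columns indexed from 0):
row 0: (2,1) (3,0) (0,2) (1,3)
row 1: (1,3) (0,2) (3,0) (2,1)
row 2: (3,2) (2,3) (1,1) (0,0)
row 3: (0,0) (1,1) (2,3) (3,2)
Orthogonality requires all 16 pairs distinct.
But the pair (1,3) repeats: cell (0,3) has L1 = 1, L2 = 3, and cell (1,0) has L1 = 1, L2 = 3.
A repeated pair means some other pair never occurs (only 8 distinct pairs out of 16), so the squares are not orthogonal.
Conclusion: NO.

NO


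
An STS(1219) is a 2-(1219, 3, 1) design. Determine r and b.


An STS(v) is a 2-(v, 3, 1) BIBD: block size k = 3, λ = 1.
Replication: r(k − 1) = λ(v − 1) ⇒ r·2 = 1219 − 1 = 1218 ⇒ r = 609.
Block count: b = v(v − 1)/6 = 1219·1218/6 = 1484742/6 = 247457.

r = 609, b = 247457.


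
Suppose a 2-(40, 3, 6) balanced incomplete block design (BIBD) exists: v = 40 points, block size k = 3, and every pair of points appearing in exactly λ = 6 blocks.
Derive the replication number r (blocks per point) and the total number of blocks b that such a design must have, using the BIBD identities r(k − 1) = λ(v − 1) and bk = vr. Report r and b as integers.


Any 2-(v, k, λ) BIBD satisfies two necessary conditions:
  (i)  Each point sits in r blocks, and counting incidences through any fixed point gives r(k − 1) = λ(v − 1), so r = λ(v − 1)/(k − 1).
  (ii) Total incidences bk = vr, so b = vr/k.
Step 1: r = λ(v − 1)/(k − 1) = 6·(40 − 1)/(3 − 1) = 6·39/2 = 234/2 = 117.
Step 2: b = vr/k = 40·117/3 = 4680/3 = 1560.
Check integrality: r = 117 ∈ Z ✓, b = 1560 ∈ Z ✓.
(These identities are necessary conditions: they determine r and b for any design with these parameters, but do not by themselves prove that one exists.)

r = 117, b = 1560.


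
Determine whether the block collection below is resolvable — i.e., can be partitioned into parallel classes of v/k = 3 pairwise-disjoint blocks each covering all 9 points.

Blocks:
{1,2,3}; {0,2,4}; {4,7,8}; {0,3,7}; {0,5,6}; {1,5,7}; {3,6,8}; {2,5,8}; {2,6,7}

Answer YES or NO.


v = 9, block size k = 3, number of blocks = 9.
For resolvability, blocks must partition into parallel classes of size v/k = 3.
Total blocks must therefore be a multiple of 3: 9 = 3·3 + 0 ⇒ divisible ✓.
Consider block {0,3,7}. The only other block(s) in the collection disjoint from it are {2,5,8} — just 1 block(s). Any parallel class containing {0,3,7} would need 2 other blocks each disjoint from it, so no parallel class of size 3 can contain {0,3,7}.
Since every block must belong to some parallel class in a resolution, the collection cannot be partitioned into parallel classes.
Resolvable? NO.

NO


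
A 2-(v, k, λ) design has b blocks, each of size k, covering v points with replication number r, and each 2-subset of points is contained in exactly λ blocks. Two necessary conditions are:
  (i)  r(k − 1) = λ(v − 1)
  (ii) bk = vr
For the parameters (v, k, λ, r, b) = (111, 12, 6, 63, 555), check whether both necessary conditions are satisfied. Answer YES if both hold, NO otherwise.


Condition (i): r(k − 1) = 63·11 = 693; λ(v − 1) = 6·110 = 660. Match? NO.
Condition (ii): bk = 555·12 = 6660; vr = 111·63 = 6993. Match? NO.
Both conditions hold? NO.

NO


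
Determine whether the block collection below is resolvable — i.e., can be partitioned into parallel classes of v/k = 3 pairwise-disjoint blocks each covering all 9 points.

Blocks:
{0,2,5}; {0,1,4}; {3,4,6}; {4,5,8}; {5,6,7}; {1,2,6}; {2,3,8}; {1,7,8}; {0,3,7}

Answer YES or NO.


v = 9, block size k = 3, number of blocks = 9.
For resolvability, blocks must partition into parallel classes of size v/k = 3.
Total blocks must therefore be a multiple of 3: 9 = 3·3 + 0 ⇒ divisible ✓.
Greedy packing gives 3 candidate class(es). Each should be a full parallel class (size 3, covers all 9 points).
  Class 1 (3 blocks): {0,2,5}; {3,4,6}; {1,7,8}. Points covered: [0, 1, 2, 3, 4, 5, 6, 7, 8].
  Class 2 (3 blocks): {0,1,4}; {5,6,7}; {2,3,8}. Points covered: [0, 1, 2, 3, 4, 5, 6, 7, 8].
  Class 3 (3 blocks): {4,5,8}; {1,2,6}; {0,3,7}. Points covered: [0, 1, 2, 3, 4, 5, 6, 7, 8].
All classes full (size 3)? YES. All classes cover every point? YES.
Resolvable? YES.

YES


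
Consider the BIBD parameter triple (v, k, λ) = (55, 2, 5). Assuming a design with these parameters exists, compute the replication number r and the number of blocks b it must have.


Any 2-(v, k, λ) BIBD satisfies two necessary conditions:
  (i)  Each point sits in r blocks, and counting incidences through any fixed point gives r(k − 1) = λ(v − 1), so r = λ(v − 1)/(k − 1).
  (ii) Total incidences bk = vr, so b = vr/k.
Step 1: r = λ(v − 1)/(k − 1) = 5·(55 − 1)/(2 − 1) = 5·54/1 = 270/1 = 270.
Step 2: b = vr/k = 55·270/2 = 14850/2 = 7425.
Check integrality: r = 270 ∈ Z ✓, b = 7425 ∈ Z ✓.
(These identities are necessary conditions: they determine r and b for any design with these parameters, but do not by themselves prove that one exists.)

r = 270, b = 7425.


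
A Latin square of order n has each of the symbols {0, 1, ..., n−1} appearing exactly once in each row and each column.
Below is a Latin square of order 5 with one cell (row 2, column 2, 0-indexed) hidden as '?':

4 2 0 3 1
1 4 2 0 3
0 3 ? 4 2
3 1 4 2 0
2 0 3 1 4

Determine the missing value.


Row 2 contains symbols [0, 2, 3, 4] — missing [1].
Column 2 contains symbols [0, 2, 3, 4] — missing [1].
The missing symbol must appear in both missing sets; intersection = [1].
Therefore the hidden value is 1.

Missing value = 1.


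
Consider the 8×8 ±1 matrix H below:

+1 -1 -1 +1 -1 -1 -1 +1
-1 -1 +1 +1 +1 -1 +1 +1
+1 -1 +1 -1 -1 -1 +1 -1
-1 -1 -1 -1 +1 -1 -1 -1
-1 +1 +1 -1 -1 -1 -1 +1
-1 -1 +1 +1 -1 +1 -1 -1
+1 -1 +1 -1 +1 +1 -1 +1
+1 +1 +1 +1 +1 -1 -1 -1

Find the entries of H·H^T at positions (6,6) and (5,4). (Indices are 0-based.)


Row 4 of H: [-1, 1, 1, -1, -1, -1, -1, 1].
Row 5 of H: [-1, -1, 1, 1, -1, 1, -1, -1].
Row 6 of H: [1, -1, 1, -1, 1, 1, -1, 1].
(H·H^T)[6][6] = Σ_j H[6][j]·H[6][j] = (1)² + (-1)² + (1)² + (-1)² + (1)² + (1)² + (-1)² + (1)² = 1 + 1 + 1 + 1 + 1 + 1 + 1 + 1 = 8.
(H·H^T)[5][4] = Σ_j H[5][j]·H[4][j] = (-1)·(-1) + (-1)·(1) + (1)·(1) + (1)·(-1) + (-1)·(-1) + (1)·(-1) + (-1)·(-1) + (-1)·(1) = 1 + -1 + 1 + -1 + 1 + -1 + 1 + -1 = 0.
So rows 5 and 4 are orthogonal; the diagonal entry equals n = 8.

(6,6) entry = 8; (5,4) entry = 0.


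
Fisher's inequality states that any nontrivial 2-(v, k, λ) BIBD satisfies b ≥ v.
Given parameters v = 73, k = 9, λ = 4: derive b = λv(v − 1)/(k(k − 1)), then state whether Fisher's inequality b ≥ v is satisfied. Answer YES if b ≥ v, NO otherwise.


r = λ(v − 1)/(k − 1) = 4·72/8 = 36.
b = vr/k = 73·36/9 = 292.
Fisher's inequality: b ≥ v ⇔ 292 ≥ 73? YES.

YES


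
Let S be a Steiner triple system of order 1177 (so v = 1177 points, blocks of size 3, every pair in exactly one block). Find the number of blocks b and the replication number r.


An STS(v) is a 2-(v, 3, 1) BIBD: block size k = 3, λ = 1.
Replication: r(k − 1) = λ(v − 1) ⇒ r·2 = 1177 − 1 = 1176 ⇒ r = 588.
Block count: b = v(v − 1)/6 = 1177·1176/6 = 1384152/6 = 230692.
(Check via bk = vr: 230692·3 = 692076 = 1177·588 = 692076 ✓.)

r = 588, b = 230692.


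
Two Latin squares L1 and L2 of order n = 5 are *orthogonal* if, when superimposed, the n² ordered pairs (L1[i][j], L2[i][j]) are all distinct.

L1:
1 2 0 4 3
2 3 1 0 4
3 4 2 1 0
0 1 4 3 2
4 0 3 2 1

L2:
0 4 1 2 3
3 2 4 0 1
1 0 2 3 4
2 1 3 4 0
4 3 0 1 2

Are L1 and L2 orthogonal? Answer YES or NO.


Form the n² = 25 superimposed pairs (L1[i][j], L2[i][j]), row by row (rows and columns indexed from 0):
row 0: (1,0) (2,4) (0,1) (4,2) (3,3)
row 1: (2,3) (3,2) (1,4) (0,0) (4,1)
row 2: (3,1) (4,0) (2,2) (1,3) (0,4)
row 3: (0,2) (1,1) (4,3) (3,4) (2,0)
row 4: (4,4) (0,3) (3,0) (2,1) (1,2)
Orthogonality requires all 25 pairs distinct.
Check by first coordinate: for each symbol s of L1, list the L2 entries in the n cells where L1 = s; they must all differ.
  L1 = 0: L2 entries (in reading order) 1, 0, 4, 2, 3 — all 5 distinct ✓
  L1 = 1: L2 entries (in reading order) 0, 4, 3, 1, 2 — all 5 distinct ✓
  L1 = 2: L2 entries (in reading order) 4, 3, 2, 0, 1 — all 5 distinct ✓
  L1 = 3: L2 entries (in reading order) 3, 2, 1, 4, 0 — all 5 distinct ✓
  L1 = 4: L2 entries (in reading order) 2, 1, 0, 3, 4 — all 5 distinct ✓
Every symbol of L1 meets every symbol of L2 exactly once, so all 25 pairs are distinct (25 of 25).
Conclusion: YES.

YES


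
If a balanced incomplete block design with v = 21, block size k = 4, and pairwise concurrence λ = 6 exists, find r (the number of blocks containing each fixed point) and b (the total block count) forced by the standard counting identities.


Any 2-(v, k, λ) BIBD satisfies two necessary conditions:
  (i)  Each point sits in r blocks, and counting incidences through any fixed point gives r(k − 1) = λ(v − 1), so r = λ(v − 1)/(k − 1).
  (ii) Total incidences bk = vr, so b = vr/k.
Step 1: r = λ(v − 1)/(k − 1) = 6·(21 − 1)/(4 − 1) = 6·20/3 = 120/3 = 40.
Step 2: b = vr/k = 21·40/4 = 840/4 = 210.
Check integrality: r = 40 ∈ Z ✓, b = 210 ∈ Z ✓.
(These identities are necessary conditions: they determine r and b for any design with these parameters, but do not by themselves prove that one exists.)

r = 40, b = 210.


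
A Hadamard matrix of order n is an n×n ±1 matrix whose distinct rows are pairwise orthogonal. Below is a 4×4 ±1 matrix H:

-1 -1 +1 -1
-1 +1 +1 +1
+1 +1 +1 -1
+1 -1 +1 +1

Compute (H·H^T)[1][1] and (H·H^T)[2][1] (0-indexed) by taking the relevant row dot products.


Row 1 of H: [-1, 1, 1, 1].
Row 2 of H: [1, 1, 1, -1].
(H·H^T)[1][1] = Σ_j H[1][j]·H[1][j] = (-1)² + (1)² + (1)² + (1)² = 1 + 1 + 1 + 1 = 4.
(H·H^T)[2][1] = Σ_j H[2][j]·H[1][j] = (1)·(-1) + (1)·(1) + (1)·(1) + (-1)·(1) = -1 + 1 + 1 + -1 = 0.
So rows 2 and 1 are orthogonal; the diagonal entry equals n = 4.

(1,1) entry = 4; (2,1) entry = 0.


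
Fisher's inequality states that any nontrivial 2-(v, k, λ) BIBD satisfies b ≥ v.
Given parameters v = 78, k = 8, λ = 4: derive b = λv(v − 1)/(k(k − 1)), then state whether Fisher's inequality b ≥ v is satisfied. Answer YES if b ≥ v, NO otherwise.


b = λv(v − 1)/(k(k − 1)) = 4·78·77/(8·7) = 24024/56 = 429.
Compare with v = 78: b ≥ v, so Fisher's inequality holds.

YES


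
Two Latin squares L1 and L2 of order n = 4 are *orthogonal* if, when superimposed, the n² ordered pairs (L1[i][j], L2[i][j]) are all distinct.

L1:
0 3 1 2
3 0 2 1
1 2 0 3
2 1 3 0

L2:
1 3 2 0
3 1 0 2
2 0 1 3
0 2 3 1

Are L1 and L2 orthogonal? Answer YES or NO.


Form the n² = 16 superimposed pairs (L1[i][j], L2[i][j]), row by row (rows and columns indexed from 0):
row 0: (0,1) (3,3) (1,2) (2,0)
row 1: (3,3) (0,1) (2,0) (1,2)
row 2: (1,2) (2,0) (0,1) (3,3)
row 3: (2,0) (1,2) (3,3) (0,1)
Orthogonality requires all 16 pairs distinct.
But the pair (3,3) repeats: cell (0,1) has L1 = 3, L2 = 3, and cell (1,0) has L1 = 3, L2 = 3.
A repeated pair means some other pair never occurs (only 4 distinct pairs out of 16), so the squares are not orthogonal.
Conclusion: NO.

NO


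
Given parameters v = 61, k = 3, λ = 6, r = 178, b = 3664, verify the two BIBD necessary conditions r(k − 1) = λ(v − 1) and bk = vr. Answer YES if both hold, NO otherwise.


Condition (i): r(k − 1) = 178·2 = 356; λ(v − 1) = 6·60 = 360. Match? NO.
Condition (ii): bk = 3664·3 = 10992; vr = 61·178 = 10858. Match? NO.
Both conditions hold? NO.

NO


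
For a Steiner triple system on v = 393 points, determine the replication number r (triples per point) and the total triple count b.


An STS(v) is a 2-(v, 3, 1) BIBD: block size k = 3, λ = 1.
Replication: r(k − 1) = λ(v − 1) ⇒ r·2 = 393 − 1 = 392 ⇒ r = 196.
Block count: bk = vr ⇒ b·3 = 393·196 = 77028 ⇒ b = 25676.

r = 196, b = 25676.


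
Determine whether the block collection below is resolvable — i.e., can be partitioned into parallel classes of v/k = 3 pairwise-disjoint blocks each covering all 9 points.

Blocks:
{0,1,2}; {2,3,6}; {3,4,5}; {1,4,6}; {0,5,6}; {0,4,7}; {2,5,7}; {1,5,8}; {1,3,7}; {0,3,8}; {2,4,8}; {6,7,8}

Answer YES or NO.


v = 9, block size k = 3, number of blocks = 12.
For resolvability, blocks must partition into parallel classes of size v/k = 3.
Total blocks must therefore be a multiple of 3: 12 = 3·4 + 0 ⇒ divisible ✓.
Greedy packing gives 4 candidate class(es). Each should be a full parallel class (size 3, covers all 9 points).
  Class 1 (3 blocks): {0,1,2}; {3,4,5}; {6,7,8}. Points covered: [0, 1, 2, 3, 4, 5, 6, 7, 8].
  Class 2 (3 blocks): {2,3,6}; {0,4,7}; {1,5,8}. Points covered: [0, 1, 2, 3, 4, 5, 6, 7, 8].
  Class 3 (3 blocks): {1,4,6}; {2,5,7}; {0,3,8}. Points covered: [0, 1, 2, 3, 4, 5, 6, 7, 8].
  Class 4 (3 blocks): {0,5,6}; {1,3,7}; {2,4,8}. Points covered: [0, 1, 2, 3, 4, 5, 6, 7, 8].
All classes full (size 3)? YES. All classes cover every point? YES.
Resolvable? YES.

YES


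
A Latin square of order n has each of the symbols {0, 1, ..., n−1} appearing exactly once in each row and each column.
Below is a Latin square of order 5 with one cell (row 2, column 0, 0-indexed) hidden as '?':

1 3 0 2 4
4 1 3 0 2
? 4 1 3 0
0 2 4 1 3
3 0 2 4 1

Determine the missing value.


Row 2 contains symbols [0, 1, 3, 4] — missing [2].
Column 0 contains symbols [0, 1, 3, 4] — missing [2].
The missing symbol must appear in both missing sets; intersection = [2].
Therefore the hidden value is 2.

Missing value = 2.


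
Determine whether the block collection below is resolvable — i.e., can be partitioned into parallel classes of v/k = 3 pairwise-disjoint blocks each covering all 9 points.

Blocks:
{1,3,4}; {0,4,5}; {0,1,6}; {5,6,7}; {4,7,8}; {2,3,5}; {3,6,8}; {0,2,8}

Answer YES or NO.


v = 9, block size k = 3, number of blocks = 8.
For resolvability, blocks must partition into parallel classes of size v/k = 3.
Total blocks must therefore be a multiple of 3: 8 = 3·2 + 2 ⇒ not divisible ✗.
Resolvable? NO.

NO


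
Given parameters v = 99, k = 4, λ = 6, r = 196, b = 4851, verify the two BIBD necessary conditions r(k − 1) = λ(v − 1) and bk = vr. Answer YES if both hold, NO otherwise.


Condition (i): r(k − 1) = 196·3 = 588; λ(v − 1) = 6·98 = 588. Match? YES.
Condition (ii): bk = 4851·4 = 19404; vr = 99·196 = 19404. Match? YES.
Both conditions hold? YES.

YES
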